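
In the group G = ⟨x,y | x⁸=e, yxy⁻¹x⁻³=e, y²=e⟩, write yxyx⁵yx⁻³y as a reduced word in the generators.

Multiply left to right, reducing at each step:
  y · x = x³y
  (x³y) · y = x³
  (x³) · x⁵ = e
  e · y = y
  y · x⁻³ = x⁷y
  (x⁷y) · y = x⁷

Answer: x⁷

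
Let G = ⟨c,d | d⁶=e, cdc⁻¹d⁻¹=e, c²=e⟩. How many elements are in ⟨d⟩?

|⟨d⟩| equals the order of d. Compute successive powers until reaching e:
  d¹ = d, d² = d², d³ = d³, d⁴ = d⁴, d⁵ = d⁵, d⁶ = e.
The smallest positive k with dᵏ = e is 6, so |⟨d⟩| = 6.

Answer: 6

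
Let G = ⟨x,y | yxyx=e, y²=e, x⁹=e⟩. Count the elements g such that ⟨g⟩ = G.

⟨g⟩ = G would require ord(g) = |G| = 18, but the maximum element order in G is 9 < 18. So G is not cyclic and no single element generates it: the count is 0.

Answer: 0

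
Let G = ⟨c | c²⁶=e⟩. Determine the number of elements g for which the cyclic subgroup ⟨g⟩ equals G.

G is cyclic of order 26. An element generates G iff its order is 26, and a cyclic group of order 26 has exactly φ(26) = 12 such elements.

Answer: 12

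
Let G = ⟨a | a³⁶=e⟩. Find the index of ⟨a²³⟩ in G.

First find ord(a²³) by computing successive powers:
  (a²³)¹ = a²³, (a²³)² = a¹⁰, (a²³)³ = a³³, (a²³)⁴ = a²⁰, (a²³)⁵ = a⁷, (a²³)⁶ = a³⁰, (a²³)⁷ = a¹⁷, (a²³)⁸ = a⁴, (a²³)⁹ = a²⁷, (a²³)¹⁰ = a¹⁴, (a²³)¹¹ = a, (a²³)¹² = a²⁴, (a²³)¹³ = a¹¹, (a²³)¹⁴ = a³⁴, (a²³)¹⁵ = a²¹, (a²³)¹⁶ = a⁸, (a²³)¹⁷ = a³¹, (a²³)¹⁸ = a¹⁸, (a²³)¹⁹ = a⁵, (a²³)²⁰ = a²⁸, (a²³)²¹ = a¹⁵, (a²³)²² = a², (a²³)²³ = a²⁵, (a²³)²⁴ = a¹², (a²³)²⁵ = a³⁵, (a²³)²⁶ = a²², (a²³)²⁷ = a⁹, (a²³)²⁸ = a³², (a²³)²⁹ = a¹⁹, (a²³)³⁰ = a⁶, (a²³)³¹ = a²⁹, (a²³)³² = a¹⁶, (a²³)³³ = a³, (a²³)³⁴ = a²⁶, (a²³)³⁵ = a¹³, (a²³)³⁶ = e.
So |⟨a²³⟩| = ord(a²³) = 36. With |G| = 36, by Lagrange [G : ⟨a²³⟩] = 36/36 = 1.

Answer: 1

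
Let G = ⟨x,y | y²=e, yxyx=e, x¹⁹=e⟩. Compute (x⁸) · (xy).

Compute (x⁸) · (xy) by multiplying left to right and reducing via the relations at each step:
  (x⁸) · x = x⁹
  (x⁹) · y = x⁹y

Answer: x⁹y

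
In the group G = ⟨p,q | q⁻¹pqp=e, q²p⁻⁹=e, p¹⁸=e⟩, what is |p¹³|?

Compute successive powers until reaching e:
  (p¹³)¹ = p¹³, (p¹³)² = p⁸, (p¹³)³ = p³, (p¹³)⁴ = p¹⁶, (p¹³)⁵ = p¹¹, (p¹³)⁶ = p⁶, (p¹³)⁷ = p, (p¹³)⁸ = p¹⁴, (p¹³)⁹ = p⁹, (p¹³)¹⁰ = p⁴, (p¹³)¹¹ = p¹⁷, (p¹³)¹² = p¹², (p¹³)¹³ = p⁷, (p¹³)¹⁴ = p², (p¹³)¹⁵ = p¹⁵, (p¹³)¹⁶ = p¹⁰, (p¹³)¹⁷ = p⁵, (p¹³)¹⁸ = e.
The smallest positive k with (p¹³)ᵏ = e is 18.

Answer: 18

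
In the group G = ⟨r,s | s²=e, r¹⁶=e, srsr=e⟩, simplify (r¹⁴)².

Compute successive powers of (r¹⁴), reducing at each step:
  (r¹⁴)²: (r¹⁴) · r¹⁴ = r¹²

Answer: r¹²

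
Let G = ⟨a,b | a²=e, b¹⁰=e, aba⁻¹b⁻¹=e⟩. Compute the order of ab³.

Compute successive powers until reaching e:
  (ab³)¹ = ab³, (ab³)² = b⁶, (ab³)³ = ab⁹, (ab³)⁴ = b², (ab³)⁵ = ab⁵, (ab³)⁶ = b⁸, (ab³)⁷ = ab, (ab³)⁸ = b⁴, (ab³)⁹ = ab⁷, (ab³)¹⁰ = e.
The smallest positive k with (ab³)ᵏ = e is 10.

Answer: 10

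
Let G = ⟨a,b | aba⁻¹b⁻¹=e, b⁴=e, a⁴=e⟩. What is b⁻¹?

The order of b is 4 (smallest k with bᵏ = e), so b⁻¹ = b³ = b³.
Check: b · (b³) → b · b³ = e, giving e as required.

Answer: b³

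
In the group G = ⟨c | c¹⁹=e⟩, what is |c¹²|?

Compute successive powers until reaching e:
  (c¹²)¹ = c¹², (c¹²)² = c⁵, (c¹²)³ = c¹⁷, (c¹²)⁴ = c¹⁰, (c¹²)⁵ = c³, (c¹²)⁶ = c¹⁵, (c¹²)⁷ = c⁸, (c¹²)⁸ = c, (c¹²)⁹ = c¹³, (c¹²)¹⁰ = c⁶, (c¹²)¹¹ = c¹⁸, (c¹²)¹² = c¹¹, (c¹²)¹³ = c⁴, (c¹²)¹⁴ = c¹⁶, (c¹²)¹⁵ = c⁹, (c¹²)¹⁶ = c², (c¹²)¹⁷ = c¹⁴, (c¹²)¹⁸ = c⁷, (c¹²)¹⁹ = e.
The smallest positive k with (c¹²)ᵏ = e is 19.

Answer: 19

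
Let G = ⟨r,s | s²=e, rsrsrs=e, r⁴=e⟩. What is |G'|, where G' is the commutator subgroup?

G' = [G, G] is generated by all commutators. The generator-pair commutators are: [r, s] = r²sr.
The subgroup they normally generate is {e, r², rs, sr³, r²sr, r³s, r²sr³, sr, rsr², sr²s, r²sr²s, r³sr²}, of order 12.
Check: |G/G'| = 24/12 = 2 is the order of the abelianisation.

Answer: 12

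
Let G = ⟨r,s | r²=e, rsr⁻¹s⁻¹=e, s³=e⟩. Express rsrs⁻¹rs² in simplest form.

Multiply left to right, reducing at each step:
  r · s = rs
  (rs) · r = s
  s · s⁻¹ = e
  e · r = r
  r · s² = rs²

Answer: rs²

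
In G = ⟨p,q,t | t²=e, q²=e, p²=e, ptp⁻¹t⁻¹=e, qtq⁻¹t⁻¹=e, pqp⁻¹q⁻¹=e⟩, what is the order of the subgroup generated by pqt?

|⟨pqt⟩| equals the order of pqt. Compute successive powers until reaching e:
  (pqt)¹ = pqt, (pqt)² = e.
The smallest positive k with (pqt)ᵏ = e is 2, so |⟨pqt⟩| = 2.

Answer: 2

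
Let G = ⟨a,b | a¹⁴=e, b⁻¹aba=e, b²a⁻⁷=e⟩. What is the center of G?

An element z ∈ Z(G) iff z commutes with every generator.
For example a⁷ is central: (a⁷)·a = a⁸ = a·(a⁷); (a⁷)·b = b⁻¹ = b·(a⁷).
Whereas a ∉ Z(G) since a·b = ab ≠ a⁶b⁻¹ = b·a.
Checking each of the 28 elements this way gives Z(G) = {e, a⁷}, of order 2.

Answer: {e, a⁷}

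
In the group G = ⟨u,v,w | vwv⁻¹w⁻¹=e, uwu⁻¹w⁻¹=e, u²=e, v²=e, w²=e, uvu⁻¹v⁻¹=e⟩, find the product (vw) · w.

Compute (vw) · w by multiplying left to right and reducing via the relations at each step:
  (vw) · w = v

Answer: v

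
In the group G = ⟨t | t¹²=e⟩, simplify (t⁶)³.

Compute successive powers of (t⁶), reducing at each step:
  (t⁶)²: (t⁶) · t⁶ = e
  (t⁶)³: e · t⁶ = t⁶

Answer: t⁶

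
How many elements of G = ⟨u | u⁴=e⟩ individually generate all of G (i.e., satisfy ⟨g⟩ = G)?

G is cyclic of order 4. An element generates G iff its order is 4, and a cyclic group of order 4 has exactly φ(4) = 2 such elements.

Answer: 2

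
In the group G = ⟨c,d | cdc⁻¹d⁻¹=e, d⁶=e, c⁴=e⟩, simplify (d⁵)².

Compute successive powers of (d⁵), reducing at each step:
  (d⁵)²: (d⁵) · d⁵ = d⁴

Answer: d⁴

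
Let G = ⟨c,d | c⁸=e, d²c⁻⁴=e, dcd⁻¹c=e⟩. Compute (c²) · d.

Compute (c²) · d by multiplying left to right and reducing via the relations at each step:
  (c²) · d = c²d

Answer: c²d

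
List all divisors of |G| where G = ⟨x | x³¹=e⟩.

|G| = 31 = 31. By Lagrange's theorem the order of any subgroup divides 31; the divisors of 31 are 1, 31.

Answer: 1, 31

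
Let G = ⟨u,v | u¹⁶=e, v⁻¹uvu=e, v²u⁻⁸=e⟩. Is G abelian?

u·v = uv but v·u = u⁷v⁻¹, so u·v ≠ v·u and G is not abelian.

Answer: No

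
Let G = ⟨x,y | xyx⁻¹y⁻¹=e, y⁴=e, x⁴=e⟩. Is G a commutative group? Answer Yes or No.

Each pair of generators commutes: x·y = xy = y·x. Since the generators pairwise commute, every element of G commutes with every other, so G is abelian.

Answer: Yes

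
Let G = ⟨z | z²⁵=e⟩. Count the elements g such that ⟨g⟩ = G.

G is cyclic of order 25. An element generates G iff its order is 25, and a cyclic group of order 25 has exactly φ(25) = 20 such elements.

Answer: 20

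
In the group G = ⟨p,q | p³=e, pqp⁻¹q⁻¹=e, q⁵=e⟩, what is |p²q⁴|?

Compute successive powers until reaching e:
  (p²q⁴)¹ = p²q⁴, (p²q⁴)² = pq³, (p²q⁴)³ = q², (p²q⁴)⁴ = p²q, (p²q⁴)⁵ = p, (p²q⁴)⁶ = q⁴, (p²q⁴)⁷ = p²q³, (p²q⁴)⁸ = pq², (p²q⁴)⁹ = q, (p²q⁴)¹⁰ = p², (p²q⁴)¹¹ = pq⁴, (p²q⁴)¹² = q³, (p²q⁴)¹³ = p²q², (p²q⁴)¹⁴ = pq, (p²q⁴)¹⁵ = e.
The smallest positive k with (p²q⁴)ᵏ = e is 15.

Answer: 15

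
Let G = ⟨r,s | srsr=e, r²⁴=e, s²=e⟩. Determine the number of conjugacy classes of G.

The conjugacy classes (representative and size) are:
  [e] (size 1), [r²³] (size 2), [r²] (size 2), [r³] (size 2), [r²⁰] (size 2), [r¹⁹] (size 2), [r⁶] (size 2), [r⁷] (size 2), [r⁸] (size 2), [r⁹] (size 2), [r¹⁴] (size 2), [r¹¹] (size 2), [r¹²] (size 1), [r⁴s] (size 12), [r⁵s] (size 12).
Class equation: 1 + 2 + 2 + 2 + 2 + 2 + 2 + 2 + 2 + 2 + 2 + 2 + 1 + 12 + 12 = 48 = |G|. So G has 15 conjugacy classes.

Answer: 15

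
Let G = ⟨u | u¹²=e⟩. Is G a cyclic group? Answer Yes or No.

|G| = 12. The element u has order 12 (its powers give 12 distinct elements), so ⟨u⟩ = G and G is cyclic.

Answer: Yes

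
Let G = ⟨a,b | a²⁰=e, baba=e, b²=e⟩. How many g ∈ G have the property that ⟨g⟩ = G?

⟨g⟩ = G would require ord(g) = |G| = 40, but the maximum element order in G is 20 < 40. So G is not cyclic and no single element generates it: the count is 0.

Answer: 0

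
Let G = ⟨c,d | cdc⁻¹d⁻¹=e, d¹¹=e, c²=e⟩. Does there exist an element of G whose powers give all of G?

|G| = 22. The element cd has order 22 (its powers give 22 distinct elements), so ⟨cd⟩ = G and G is cyclic.

Answer: Yes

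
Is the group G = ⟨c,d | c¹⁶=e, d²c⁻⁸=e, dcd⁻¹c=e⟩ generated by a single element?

Every cyclic group is abelian. But c·d = cd while d·c = c⁷d⁻¹, so c·d ≠ d·c and G is not abelian. Hence G is not cyclic.

Answer: No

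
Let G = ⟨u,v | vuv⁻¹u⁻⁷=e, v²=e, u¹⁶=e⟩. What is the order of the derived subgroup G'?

G' = [G, G] is generated by all commutators. The generator-pair commutators are: [u, v] = u¹⁰.
The subgroup they normally generate is {e, u², u⁴, u⁶, u⁸, u¹⁰, u¹², u¹⁴}, of order 8.
Check: |G/G'| = 32/8 = 4 is the order of the abelianisation.

Answer: 8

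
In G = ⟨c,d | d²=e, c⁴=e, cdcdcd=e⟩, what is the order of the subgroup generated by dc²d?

|⟨dc²d⟩| equals the order of dc²d. Compute successive powers until reaching e:
  (dc²d)¹ = dc²d, (dc²d)² = e.
The smallest positive k with (dc²d)ᵏ = e is 2, so |⟨dc²d⟩| = 2.

Answer: 2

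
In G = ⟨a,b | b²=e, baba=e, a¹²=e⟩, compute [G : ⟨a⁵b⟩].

First find ord(a⁵b) by computing successive powers:
  (a⁵b)¹ = a⁵b, (a⁵b)² = e.
So |⟨a⁵b⟩| = ord(a⁵b) = 2. With |G| = 24, by Lagrange [G : ⟨a⁵b⟩] = 24/2 = 12.

Answer: 12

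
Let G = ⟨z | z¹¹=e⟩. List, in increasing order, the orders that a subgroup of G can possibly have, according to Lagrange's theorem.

|G| = 11 = 11. By Lagrange's theorem the order of any subgroup divides 11; the divisors of 11 are 1, 11.

Answer: 1, 11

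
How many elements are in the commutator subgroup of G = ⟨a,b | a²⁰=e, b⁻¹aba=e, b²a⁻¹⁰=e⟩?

G' = [G, G] is generated by all commutators. The generator-pair commutators are: [a, b] = a².
The subgroup they normally generate is {e, a², a⁴, a⁶, a⁸, a¹⁰, a¹², a¹⁴, a¹⁶, a¹⁸}, of order 10.
Check: |G/G'| = 40/10 = 4 is the order of the abelianisation.

Answer: 10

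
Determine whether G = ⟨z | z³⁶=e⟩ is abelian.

G has a single generator, so G is cyclic and hence abelian.

Answer: Yes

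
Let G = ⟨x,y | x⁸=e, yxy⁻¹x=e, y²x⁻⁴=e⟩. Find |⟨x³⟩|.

|⟨x³⟩| equals the order of x³. Compute successive powers until reaching e:
  (x³)¹ = x³, (x³)² = x⁶, (x³)³ = x, (x³)⁴ = x⁴, (x³)⁵ = x⁷, (x³)⁶ = x², (x³)⁷ = x⁵, (x³)⁸ = e.
The smallest positive k with (x³)ᵏ = e is 8, so |⟨x³⟩| = 8.

Answer: 8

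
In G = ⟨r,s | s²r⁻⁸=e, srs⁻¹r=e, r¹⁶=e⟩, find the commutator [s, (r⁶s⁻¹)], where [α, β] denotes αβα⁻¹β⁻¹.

[s, (r⁶s⁻¹)] = s·(r⁶s⁻¹)·s⁻¹·(r⁶s⁻¹)⁻¹.
  s · (r⁶s⁻¹) = r¹⁰
  (r¹⁰) · (s⁻¹) = r²s
  (r²s) · (r⁶s) = r⁴

Answer: r⁴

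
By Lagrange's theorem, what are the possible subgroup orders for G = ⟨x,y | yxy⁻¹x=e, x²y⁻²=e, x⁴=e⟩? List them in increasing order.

|G| = 8 = 2³. By Lagrange's theorem the order of any subgroup divides 8; the divisors of 8 are 1, 2, 4, 8.

Answer: 1, 2, 4, 8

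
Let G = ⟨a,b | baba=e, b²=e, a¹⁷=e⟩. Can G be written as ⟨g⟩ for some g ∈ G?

Every cyclic group is abelian. But a·b = ab while b·a = a¹⁶b, so a·b ≠ b·a and G is not abelian. Hence G is not cyclic.

Answer: No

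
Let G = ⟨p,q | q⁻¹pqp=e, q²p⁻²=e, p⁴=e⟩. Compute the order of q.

Compute successive powers until reaching e:
  q¹ = q, q² = p², q³ = q⁻¹, q⁴ = e.
The smallest positive k with qᵏ = e is 4.

Answer: 4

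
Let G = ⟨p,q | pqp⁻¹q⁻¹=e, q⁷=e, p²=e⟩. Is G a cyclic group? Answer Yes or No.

|G| = 14. The element pq has order 14 (its powers give 14 distinct elements), so ⟨pq⟩ = G and G is cyclic.

Answer: Yes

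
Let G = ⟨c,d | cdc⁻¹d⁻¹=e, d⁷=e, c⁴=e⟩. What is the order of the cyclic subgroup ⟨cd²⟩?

|⟨cd²⟩| equals the order of cd². Compute successive powers until reaching e:
  (cd²)¹ = cd², (cd²)² = c²d⁴, (cd²)³ = c³d⁶, (cd²)⁴ = d, (cd²)⁵ = cd³, (cd²)⁶ = c²d⁵, (cd²)⁷ = c³, (cd²)⁸ = d², (cd²)⁹ = cd⁴, (cd²)¹⁰ = c²d⁶, (cd²)¹¹ = c³d, (cd²)¹² = d³, (cd²)¹³ = cd⁵, (cd²)¹⁴ = c², (cd²)¹⁵ = c³d², (cd²)¹⁶ = d⁴, (cd²)¹⁷ = cd⁶, (cd²)¹⁸ = c²d, (cd²)¹⁹ = c³d³, (cd²)²⁰ = d⁵, (cd²)²¹ = c, (cd²)²² = c²d², (cd²)²³ = c³d⁴, (cd²)²⁴ = d⁶, (cd²)²⁵ = cd, (cd²)²⁶ = c²d³, (cd²)²⁷ = c³d⁵, (cd²)²⁸ = e.
The smallest positive k with (cd²)ᵏ = e is 28, so |⟨cd²⟩| = 28.

Answer: 28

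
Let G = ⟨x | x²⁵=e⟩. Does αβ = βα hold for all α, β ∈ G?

G has a single generator, so G is cyclic and hence abelian.

Answer: Yes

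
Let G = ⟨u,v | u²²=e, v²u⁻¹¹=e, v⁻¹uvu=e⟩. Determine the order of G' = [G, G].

G' = [G, G] is generated by all commutators. The generator-pair commutators are: [u, v] = u².
The subgroup they normally generate is {e, u², u⁴, u⁶, u⁸, u¹⁰, u¹², u¹⁴, u¹⁶, u¹⁸, u²⁰}, of order 11.
Check: |G/G'| = 44/11 = 4 is the order of the abelianisation.

Answer: 11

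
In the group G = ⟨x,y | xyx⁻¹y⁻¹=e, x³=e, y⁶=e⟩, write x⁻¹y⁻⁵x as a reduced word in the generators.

Multiply left to right, reducing at each step:
  (x²) · y⁻⁵ = x²y
  (x²y) · x = y

Answer: y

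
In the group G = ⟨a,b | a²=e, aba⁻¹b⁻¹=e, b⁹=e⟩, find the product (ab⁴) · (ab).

Compute (ab⁴) · (ab) by multiplying left to right and reducing via the relations at each step:
  (ab⁴) · a = b⁴
  (b⁴) · b = b⁵

Answer: b⁵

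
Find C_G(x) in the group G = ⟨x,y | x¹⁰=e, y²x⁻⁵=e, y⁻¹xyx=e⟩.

⟨x⟩ ⊆ C_G(x) since powers of x commute with x; so |C_G(x)| ≥ |⟨x⟩| = 10.
By orbit–stabilizer, |C_G(x)| = |G| / |conj. class of x| = 20 / 2 = 10.
The 10 elements commuting with x are {e, x, x², x³, x⁴, x⁵, x⁶, x⁷, x⁸, x⁹}.

Answer: {e, x, x², x³, x⁴, x⁵, x⁶, x⁷, x⁸, x⁹}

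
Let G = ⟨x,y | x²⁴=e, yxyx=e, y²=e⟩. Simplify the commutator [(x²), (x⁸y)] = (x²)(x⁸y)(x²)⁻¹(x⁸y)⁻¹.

[(x²), (x⁸y)] = (x²)·(x⁸y)·(x²)⁻¹·(x⁸y)⁻¹.
  (x²) · (x⁸y) = x¹⁰y
  (x¹⁰y) · (x²²) = x¹²y
  (x¹²y) · (x⁸y) = x⁴

Answer: x⁴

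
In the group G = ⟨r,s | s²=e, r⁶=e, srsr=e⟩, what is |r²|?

Compute successive powers until reaching e:
  (r²)¹ = r², (r²)² = r⁴, (r²)³ = e.
The smallest positive k with (r²)ᵏ = e is 3.

Answer: 3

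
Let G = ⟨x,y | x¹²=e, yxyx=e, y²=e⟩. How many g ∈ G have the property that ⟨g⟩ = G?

⟨g⟩ = G would require ord(g) = |G| = 24, but the maximum element order in G is 12 < 24. So G is not cyclic and no single element generates it: the count is 0.

Answer: 0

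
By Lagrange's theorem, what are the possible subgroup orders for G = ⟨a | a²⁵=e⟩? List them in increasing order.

|G| = 25 = 5². By Lagrange's theorem the order of any subgroup divides 25; the divisors of 25 are 1, 5, 25.

Answer: 1, 5, 25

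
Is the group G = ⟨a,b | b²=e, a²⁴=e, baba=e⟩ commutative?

a·b = ab but b·a = a²³b, so a·b ≠ b·a and G is not abelian.

Answer: No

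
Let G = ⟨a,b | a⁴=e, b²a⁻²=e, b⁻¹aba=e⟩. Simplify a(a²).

Compute a · (a²) by multiplying left to right and reducing via the relations at each step:
  a · a² = a³

Answer: a³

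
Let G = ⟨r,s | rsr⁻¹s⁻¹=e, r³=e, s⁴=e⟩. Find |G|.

Enumerate words in the generators, reducing via the relations: the distinct elements are
  {e, r, s, rs, r², s², s³, rs², rs³, r²s, r²s², r²s³}.
No further products give new elements, so |G| = 12.

Answer: 12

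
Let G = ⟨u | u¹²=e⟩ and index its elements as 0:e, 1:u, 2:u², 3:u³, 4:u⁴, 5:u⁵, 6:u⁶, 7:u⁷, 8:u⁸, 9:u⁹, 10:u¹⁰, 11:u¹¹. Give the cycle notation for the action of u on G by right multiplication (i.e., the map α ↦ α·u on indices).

(0 1 2 3 4 5 6 7 8 9 10 11)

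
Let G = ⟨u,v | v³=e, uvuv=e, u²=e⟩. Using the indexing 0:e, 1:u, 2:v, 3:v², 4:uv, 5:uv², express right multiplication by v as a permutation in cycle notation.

(0 2 3)(1 4 5)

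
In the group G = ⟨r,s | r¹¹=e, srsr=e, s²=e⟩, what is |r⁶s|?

Compute successive powers until reaching e:
  (r⁶s)¹ = r⁶s, (r⁶s)² = e.
The smallest positive k with (r⁶s)ᵏ = e is 2.

Answer: 2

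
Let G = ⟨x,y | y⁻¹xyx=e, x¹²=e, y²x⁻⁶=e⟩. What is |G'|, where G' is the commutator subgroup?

G' = [G, G] is generated by all commutators. The generator-pair commutators are: [x, y] = x².
The subgroup they normally generate is {e, x², x⁴, x⁶, x⁸, x¹⁰}, of order 6.
Check: |G/G'| = 24/6 = 4 is the order of the abelianisation.

Answer: 6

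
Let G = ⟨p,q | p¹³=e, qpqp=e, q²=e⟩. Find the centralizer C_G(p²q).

⟨p²q⟩ ⊆ C_G(p²q) since powers of p²q commute with p²q; so |C_G(p²q)| ≥ |⟨p²q⟩| = 2.
By orbit–stabilizer, |C_G(p²q)| = |G| / |conj. class of p²q| = 26 / 13 = 2.
The 2 elements commuting with p²q are {e, p²q}.

Answer: {e, p²q}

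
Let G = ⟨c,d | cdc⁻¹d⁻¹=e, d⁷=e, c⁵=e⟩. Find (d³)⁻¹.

The order of (d³) is 7 (smallest k with (d³)ᵏ = e), so (d³)⁻¹ = (d³)⁶ = d⁴.
Check: (d³) · (d⁴) → (d³) · d⁴ = e, giving e as required.

Answer: d⁴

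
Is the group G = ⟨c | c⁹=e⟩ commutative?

G has a single generator, so G is cyclic and hence abelian.

Answer: Yes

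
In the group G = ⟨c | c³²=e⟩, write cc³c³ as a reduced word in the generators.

Multiply left to right, reducing at each step:
  c · c³ = c⁴
  (c⁴) · c³ = c⁷

Answer: c⁷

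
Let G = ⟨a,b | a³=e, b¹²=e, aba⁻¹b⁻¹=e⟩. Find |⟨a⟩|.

|⟨a⟩| equals the order of a. Compute successive powers until reaching e:
  a¹ = a, a² = a², a³ = e.
The smallest positive k with aᵏ = e is 3, so |⟨a⟩| = 3.

Answer: 3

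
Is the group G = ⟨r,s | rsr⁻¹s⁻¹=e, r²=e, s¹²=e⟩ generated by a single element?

|G| = 24, but the maximum element order in G is 12 < 24. No single element generates all of G, so G is not cyclic.

Answer: No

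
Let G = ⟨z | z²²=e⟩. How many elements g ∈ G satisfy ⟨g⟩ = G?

G is cyclic of order 22. An element generates G iff its order is 22, and a cyclic group of order 22 has exactly φ(22) = 10 such elements.

Answer: 10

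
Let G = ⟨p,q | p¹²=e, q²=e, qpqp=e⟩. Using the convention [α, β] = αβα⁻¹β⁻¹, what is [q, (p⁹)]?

[q, (p⁹)] = q·(p⁹)·q⁻¹·(p⁹)⁻¹.
  q · (p⁹) = p³q
  (p³q) · q = p³
  (p³) · (p³) = p⁶

Answer: p⁶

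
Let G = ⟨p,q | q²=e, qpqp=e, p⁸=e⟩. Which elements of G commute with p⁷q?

⟨p⁷q⟩ ⊆ C_G(p⁷q) since powers of p⁷q commute with p⁷q; so |C_G(p⁷q)| ≥ |⟨p⁷q⟩| = 2.
By orbit–stabilizer, |C_G(p⁷q)| = |G| / |conj. class of p⁷q| = 16 / 4 = 4.
The 4 elements commuting with p⁷q are {e, p⁴, p⁷q, p³q}.

Answer: {e, p⁴, p⁷q, p³q}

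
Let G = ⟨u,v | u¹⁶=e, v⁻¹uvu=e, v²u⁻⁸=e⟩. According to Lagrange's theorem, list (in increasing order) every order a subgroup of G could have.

|G| = 32 = 2⁵. By Lagrange's theorem the order of any subgroup divides 32; the divisors of 32 are 1, 2, 4, 8, 16, 32.

Answer: 1, 2, 4, 8, 16, 32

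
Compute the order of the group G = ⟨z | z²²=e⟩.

G is generated by a single element, so G is cyclic. The relator gives z²² = e and no smaller power is forced to be e, so the 22 powers {e, z, z², z³, z⁴, z⁵, z⁶, z⁷, z⁸, z⁹, z²¹, z²⁰, z¹², z¹³, z¹¹, z¹⁰, z¹⁴, z¹⁵, z¹⁶, z¹⁷, z¹⁸, z¹⁹} are distinct. Hence |G| = 22.

Answer: 22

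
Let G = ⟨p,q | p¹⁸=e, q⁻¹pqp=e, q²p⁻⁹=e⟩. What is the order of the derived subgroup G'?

G' = [G, G] is generated by all commutators. The generator-pair commutators are: [p, q] = p².
The subgroup they normally generate is {e, p², p⁴, p⁶, p⁸, p¹⁰, p¹², p¹⁴, p¹⁶}, of order 9.
Check: |G/G'| = 36/9 = 4 is the order of the abelianisation.

Answer: 9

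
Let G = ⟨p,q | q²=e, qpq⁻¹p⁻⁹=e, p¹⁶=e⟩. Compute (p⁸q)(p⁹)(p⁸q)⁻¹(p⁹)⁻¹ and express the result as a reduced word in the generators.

[(p⁸q), (p⁹)] = (p⁸q)·(p⁹)·(p⁸q)⁻¹·(p⁹)⁻¹.
  (p⁸q) · (p⁹) = p⁹q
  (p⁹q) · (p⁸q) = p
  p · (p⁷) = p⁸

Answer: p⁸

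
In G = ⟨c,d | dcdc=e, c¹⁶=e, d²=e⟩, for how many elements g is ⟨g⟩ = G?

⟨g⟩ = G would require ord(g) = |G| = 32, but the maximum element order in G is 16 < 32. So G is not cyclic and no single element generates it: the count is 0.

Answer: 0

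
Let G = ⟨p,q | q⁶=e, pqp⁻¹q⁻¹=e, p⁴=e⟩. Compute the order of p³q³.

Compute successive powers until reaching e:
  (p³q³)¹ = p³q³, (p³q³)² = p², (p³q³)³ = pq³, (p³q³)⁴ = e.
The smallest positive k with (p³q³)ᵏ = e is 4.

Answer: 4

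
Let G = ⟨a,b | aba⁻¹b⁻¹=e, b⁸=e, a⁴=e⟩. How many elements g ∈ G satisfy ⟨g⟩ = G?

⟨g⟩ = G would require ord(g) = |G| = 32, but the maximum element order in G is 8 < 32. So G is not cyclic and no single element generates it: the count is 0.

Answer: 0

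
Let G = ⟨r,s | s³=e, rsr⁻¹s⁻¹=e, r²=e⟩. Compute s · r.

Compute s · r by multiplying left to right and reducing via the relations at each step:
  s · r = rs

Answer: rs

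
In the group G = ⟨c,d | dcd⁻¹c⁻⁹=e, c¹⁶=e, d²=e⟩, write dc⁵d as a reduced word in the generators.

Multiply left to right, reducing at each step:
  d · c⁵ = c¹³d
  (c¹³d) · d = c¹³

Answer: c¹³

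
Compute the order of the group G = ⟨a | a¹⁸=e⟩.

G is generated by a single element, so G is cyclic. The relator gives a¹⁸ = e and no smaller power is forced to be e, so the 18 powers {a, e, a², a³, a⁴, a⁵, a⁶, a⁷, a⁸, a⁹, a¹², a¹³, a¹¹, a¹⁰, a¹⁴, a¹⁵, a¹⁶, a¹⁷} are distinct. Hence |G| = 18.

Answer: 18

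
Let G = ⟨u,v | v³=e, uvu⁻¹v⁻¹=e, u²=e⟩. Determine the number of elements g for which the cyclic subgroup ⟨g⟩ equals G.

G is cyclic of order 6. An element generates G iff its order is 6, and a cyclic group of order 6 has exactly φ(6) = 2 such elements.

Answer: 2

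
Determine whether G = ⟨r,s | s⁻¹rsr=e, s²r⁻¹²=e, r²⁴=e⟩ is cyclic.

Every cyclic group is abelian. But r·s = rs while s·r = r¹¹s⁻¹, so r·s ≠ s·r and G is not abelian. Hence G is not cyclic.

Answer: No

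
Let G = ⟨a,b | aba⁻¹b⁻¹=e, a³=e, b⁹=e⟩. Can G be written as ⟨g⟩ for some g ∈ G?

|G| = 27, but the maximum element order in G is 9 < 27. No single element generates all of G, so G is not cyclic.

Answer: No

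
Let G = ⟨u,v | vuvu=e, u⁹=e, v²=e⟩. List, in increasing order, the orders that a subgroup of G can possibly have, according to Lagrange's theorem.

|G| = 18 = 2 · 3². By Lagrange's theorem the order of any subgroup divides 18; the divisors of 18 are 1, 2, 3, 6, 9, 18.

Answer: 1, 2, 3, 6, 9, 18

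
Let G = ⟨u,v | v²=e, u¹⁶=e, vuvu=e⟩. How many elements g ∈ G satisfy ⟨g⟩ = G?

⟨g⟩ = G would require ord(g) = |G| = 32, but the maximum element order in G is 16 < 32. So G is not cyclic and no single element generates it: the count is 0.

Answer: 0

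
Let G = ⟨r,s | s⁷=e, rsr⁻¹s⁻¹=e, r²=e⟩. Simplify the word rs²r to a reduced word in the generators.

Multiply left to right, reducing at each step:
  r · s² = rs²
  (rs²) · r = s²

Answer: s²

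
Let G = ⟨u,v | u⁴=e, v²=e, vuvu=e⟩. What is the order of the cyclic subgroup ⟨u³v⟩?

|⟨u³v⟩| equals the order of u³v. Compute successive powers until reaching e:
  (u³v)¹ = u³v, (u³v)² = e.
The smallest positive k with (u³v)ᵏ = e is 2, so |⟨u³v⟩| = 2.

Answer: 2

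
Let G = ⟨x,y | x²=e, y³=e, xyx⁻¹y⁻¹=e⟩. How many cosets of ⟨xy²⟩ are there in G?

First find ord(xy²) by computing successive powers:
  (xy²)¹ = xy², (xy²)² = y, (xy²)³ = x, (xy²)⁴ = y², (xy²)⁵ = xy, (xy²)⁶ = e.
So |⟨xy²⟩| = ord(xy²) = 6. With |G| = 6, by Lagrange [G : ⟨xy²⟩] = 6/6 = 1.

Answer: 1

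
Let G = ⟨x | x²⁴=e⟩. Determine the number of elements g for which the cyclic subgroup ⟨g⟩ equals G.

G is cyclic of order 24. An element generates G iff its order is 24, and a cyclic group of order 24 has exactly φ(24) = 8 such elements.

Answer: 8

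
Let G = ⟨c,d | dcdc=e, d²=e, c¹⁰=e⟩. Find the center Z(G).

An element z ∈ Z(G) iff z commutes with every generator.
For example c⁵ is central: (c⁵)·c = c⁶ = c·(c⁵); (c⁵)·d = c⁵d = d·(c⁵).
Whereas c ∉ Z(G) since c·d = cd ≠ c⁹d = d·c.
Checking each of the 20 elements this way gives Z(G) = {e, c⁵}, of order 2.

Answer: {e, c⁵}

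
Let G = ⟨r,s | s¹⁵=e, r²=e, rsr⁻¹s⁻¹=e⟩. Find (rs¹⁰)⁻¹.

The order of (rs¹⁰) is 6 (smallest k with (rs¹⁰)ᵏ = e), so (rs¹⁰)⁻¹ = (rs¹⁰)⁵ = rs⁵.
Check: (rs¹⁰) · (rs⁵) → (rs¹⁰) · r = s¹⁰;   (s¹⁰) · s⁵ = e, giving e as required.

Answer: rs⁵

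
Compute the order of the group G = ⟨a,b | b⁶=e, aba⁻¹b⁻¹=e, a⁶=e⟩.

Enumerate words in the generators, reducing via the relations: the distinct elements are
  {a, b, e, ab, a², a³, a⁴, a⁵, b², b³, b⁴, b⁵, ab², ab³, ab⁴, ab⁵, a²b, a³b, a⁴b, a⁵b, a²b², a²b³, a²b⁴, a²b⁵, a³b², a³b³, a³b⁴, a³b⁵, a⁴b², a⁴b³, a⁴b⁴, a⁴b⁵, a⁵b², a⁵b³, a⁵b⁴, a⁵b⁵}.
No further products give new elements, so |G| = 36.

Answer: 36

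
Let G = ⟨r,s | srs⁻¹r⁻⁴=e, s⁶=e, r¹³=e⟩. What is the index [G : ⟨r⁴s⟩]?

First find ord(r⁴s) by computing successive powers:
  (r⁴s)¹ = r⁴s, (r⁴s)² = r⁷s², (r⁴s)³ = r⁶s³, (r⁴s)⁴ = r²s⁴, (r⁴s)⁵ = r¹²s⁵, (r⁴s)⁶ = e.
So |⟨r⁴s⟩| = ord(r⁴s) = 6. With |G| = 78, by Lagrange [G : ⟨r⁴s⟩] = 78/6 = 13.

Answer: 13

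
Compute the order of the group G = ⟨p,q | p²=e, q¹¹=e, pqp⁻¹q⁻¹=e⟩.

Enumerate words in the generators, reducing via the relations: the distinct elements are
  {e, p, q, pq, q², q³, q⁴, q⁵, q⁶, q⁷, q⁸, q⁹, pq², pq³, pq⁴, pq⁵, pq⁶, pq⁷, pq⁸, pq⁹, q¹⁰, pq¹⁰}.
No further products give new elements, so |G| = 22.

Answer: 22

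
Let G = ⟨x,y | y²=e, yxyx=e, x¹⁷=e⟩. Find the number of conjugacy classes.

The conjugacy classes (representative and size) are:
  [e] (size 1), [x¹⁶] (size 2), [x²] (size 2), [x³] (size 2), [x¹³] (size 2), [x¹²] (size 2), [x⁶] (size 2), [x¹⁰] (size 2), [x⁹] (size 2), [x⁷y] (size 17).
Class equation: 1 + 2 + 2 + 2 + 2 + 2 + 2 + 2 + 2 + 17 = 34 = |G|. So G has 10 conjugacy classes.

Answer: 10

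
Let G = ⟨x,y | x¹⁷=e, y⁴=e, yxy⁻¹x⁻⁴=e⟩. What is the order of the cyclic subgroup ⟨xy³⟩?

|⟨xy³⟩| equals the order of xy³. Compute successive powers until reaching e:
  (xy³)¹ = xy³, (xy³)² = x¹⁴y², (xy³)³ = x¹³y, (xy³)⁴ = e.
The smallest positive k with (xy³)ᵏ = e is 4, so |⟨xy³⟩| = 4.

Answer: 4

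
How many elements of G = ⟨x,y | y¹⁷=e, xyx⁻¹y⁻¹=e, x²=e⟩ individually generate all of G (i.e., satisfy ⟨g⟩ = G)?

G is cyclic of order 34. An element generates G iff its order is 34, and a cyclic group of order 34 has exactly φ(34) = 16 such elements.

Answer: 16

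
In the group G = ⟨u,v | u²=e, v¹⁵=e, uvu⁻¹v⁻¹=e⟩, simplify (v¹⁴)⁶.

Compute successive powers of (v¹⁴), reducing at each step:
  (v¹⁴)²: (v¹⁴) · v¹⁴ = v¹³
  (v¹⁴)³: (v¹³) · v¹⁴ = v¹²
  (v¹⁴)⁴: (v¹²) · v¹⁴ = v¹¹
  (v¹⁴)⁵: (v¹¹) · v¹⁴ = v¹⁰
  (v¹⁴)⁶: (v¹⁰) · v¹⁴ = v⁹

Answer: v⁹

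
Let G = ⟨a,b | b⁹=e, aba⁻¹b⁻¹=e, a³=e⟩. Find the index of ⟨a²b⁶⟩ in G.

First find ord(a²b⁶) by computing successive powers:
  (a²b⁶)¹ = a²b⁶, (a²b⁶)² = ab³, (a²b⁶)³ = e.
So |⟨a²b⁶⟩| = ord(a²b⁶) = 3. With |G| = 27, by Lagrange [G : ⟨a²b⁶⟩] = 27/3 = 9.

Answer: 9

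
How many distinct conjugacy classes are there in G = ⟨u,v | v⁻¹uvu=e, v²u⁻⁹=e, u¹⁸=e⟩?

The conjugacy classes (representative and size) are:
  [e] (size 1), [u¹⁷] (size 2), [u¹⁶] (size 2), [u³] (size 2), [u¹⁴] (size 2), [u¹³] (size 2), [u¹²] (size 2), [u¹¹] (size 2), [u¹⁰] (size 2), [u⁹] (size 1), [u⁸v] (size 9), [uv] (size 9).
Class equation: 1 + 2 + 2 + 2 + 2 + 2 + 2 + 2 + 2 + 1 + 9 + 9 = 36 = |G|. So G has 12 conjugacy classes.

Answer: 12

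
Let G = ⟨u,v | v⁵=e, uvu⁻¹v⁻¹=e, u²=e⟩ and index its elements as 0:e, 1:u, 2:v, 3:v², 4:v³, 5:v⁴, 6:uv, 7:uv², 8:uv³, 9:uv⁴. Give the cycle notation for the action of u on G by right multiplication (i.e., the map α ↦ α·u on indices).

(0 1)(2 6)(3 7)(4 8)(5 9)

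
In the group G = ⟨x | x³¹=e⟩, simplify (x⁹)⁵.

Compute successive powers of (x⁹), reducing at each step:
  (x⁹)²: (x⁹) · x⁹ = x¹⁸
  (x⁹)³: (x¹⁸) · x⁹ = x²⁷
  (x⁹)⁴: (x²⁷) · x⁹ = x⁵
  (x⁹)⁵: (x⁵) · x⁹ = x¹⁴

Answer: x¹⁴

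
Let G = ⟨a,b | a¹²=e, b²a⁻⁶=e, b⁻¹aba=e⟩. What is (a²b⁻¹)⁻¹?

The order of (a²b⁻¹) is 4 (smallest k with (a²b⁻¹)ᵏ = e), so (a²b⁻¹)⁻¹ = (a²b⁻¹)³ = a²b.
Check: (a²b⁻¹) · (a²b) → (a²b⁻¹) · a² = b⁻¹;   (b⁻¹) · b = e, giving e as required.

Answer: a²b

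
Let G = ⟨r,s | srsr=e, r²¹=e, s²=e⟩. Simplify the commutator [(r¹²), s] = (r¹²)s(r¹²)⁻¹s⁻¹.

[(r¹²), s] = (r¹²)·s·(r¹²)⁻¹·s⁻¹.
  (r¹²) · s = r¹²s
  (r¹²s) · (r⁹) = r³s
  (r³s) · s = r³

Answer: r³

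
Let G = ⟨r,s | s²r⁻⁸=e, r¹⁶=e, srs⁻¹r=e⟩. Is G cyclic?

Every cyclic group is abelian. But r·s = rs while s·r = r⁷s⁻¹, so r·s ≠ s·r and G is not abelian. Hence G is not cyclic.

Answer: No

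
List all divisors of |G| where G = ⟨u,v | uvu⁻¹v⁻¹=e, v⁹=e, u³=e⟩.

|G| = 27 = 3³. By Lagrange's theorem the order of any subgroup divides 27; the divisors of 27 are 1, 3, 9, 27.

Answer: 1, 3, 9, 27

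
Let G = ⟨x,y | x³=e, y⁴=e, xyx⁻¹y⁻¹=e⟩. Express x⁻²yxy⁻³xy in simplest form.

Multiply left to right, reducing at each step:
  x · y = xy
  (xy) · x = x²y
  (x²y) · y⁻³ = x²y²
  (x²y²) · x = y²
  (y²) · y = y³

Answer: y³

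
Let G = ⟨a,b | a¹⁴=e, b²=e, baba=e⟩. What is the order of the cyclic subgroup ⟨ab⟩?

|⟨ab⟩| equals the order of ab. Compute successive powers until reaching e:
  (ab)¹ = ab, (ab)² = e.
The smallest positive k with (ab)ᵏ = e is 2, so |⟨ab⟩| = 2.

Answer: 2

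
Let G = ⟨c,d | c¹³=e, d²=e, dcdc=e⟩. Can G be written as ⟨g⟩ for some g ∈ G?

Every cyclic group is abelian. But c·d = cd while d·c = c¹²d, so c·d ≠ d·c and G is not abelian. Hence G is not cyclic.

Answer: No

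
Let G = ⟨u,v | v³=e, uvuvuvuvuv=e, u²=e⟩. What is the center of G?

An element z ∈ Z(G) iff z commutes with every generator.
For example e is central: e·u = u = u·e; e·v = v = v·e.
Whereas u ∉ Z(G) since u·v = uv ≠ vu = v·u.
Checking each of the 60 elements this way gives Z(G) = {e}, of order 1.

Answer: {e}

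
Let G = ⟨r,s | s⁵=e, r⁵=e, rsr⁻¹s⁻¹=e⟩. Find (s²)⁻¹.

The order of (s²) is 5 (smallest k with (s²)ᵏ = e), so (s²)⁻¹ = (s²)⁴ = s³.
Check: (s²) · (s³) → (s²) · s³ = e, giving e as required.

Answer: s³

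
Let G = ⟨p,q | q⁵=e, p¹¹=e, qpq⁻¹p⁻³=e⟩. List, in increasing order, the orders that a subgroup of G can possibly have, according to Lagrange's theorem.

|G| = 55 = 5 · 11. By Lagrange's theorem the order of any subgroup divides 55; the divisors of 55 are 1, 5, 11, 55.

Answer: 1, 5, 11, 55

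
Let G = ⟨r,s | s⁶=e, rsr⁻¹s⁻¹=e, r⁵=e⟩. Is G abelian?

Each pair of generators commutes: r·s = rs = s·r. Since the generators pairwise commute, every element of G commutes with every other, so G is abelian.

Answer: Yes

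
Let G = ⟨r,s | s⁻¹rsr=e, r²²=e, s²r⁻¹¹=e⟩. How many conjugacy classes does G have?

The conjugacy classes (representative and size) are:
  [e] (size 1), [r²¹] (size 2), [r²] (size 2), [r³] (size 2), [r¹⁸] (size 2), [r¹⁷] (size 2), [r⁶] (size 2), [r⁷] (size 2), [r⁸] (size 2), [r¹³] (size 2), [r¹²] (size 2), [r¹¹] (size 1), [r¹⁰s] (size 11), [r⁷s] (size 11).
Class equation: 1 + 2 + 2 + 2 + 2 + 2 + 2 + 2 + 2 + 2 + 2 + 1 + 11 + 11 = 44 = |G|. So G has 14 conjugacy classes.

Answer: 14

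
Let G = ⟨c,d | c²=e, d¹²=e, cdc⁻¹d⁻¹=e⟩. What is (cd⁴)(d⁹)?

Compute (cd⁴) · (d⁹) by multiplying left to right and reducing via the relations at each step:
  (cd⁴) · d⁹ = cd

Answer: cd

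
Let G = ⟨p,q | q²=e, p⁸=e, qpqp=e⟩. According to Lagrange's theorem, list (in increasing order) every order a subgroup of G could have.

|G| = 16 = 2⁴. By Lagrange's theorem the order of any subgroup divides 16; the divisors of 16 are 1, 2, 4, 8, 16.

Answer: 1, 2, 4, 8, 16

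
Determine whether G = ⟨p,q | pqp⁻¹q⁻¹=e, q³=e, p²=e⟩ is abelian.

Each pair of generators commutes: p·q = pq = q·p. Since the generators pairwise commute, every element of G commutes with every other, so G is abelian.

Answer: Yes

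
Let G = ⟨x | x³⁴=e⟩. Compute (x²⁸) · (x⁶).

Compute (x²⁸) · (x⁶) by multiplying left to right and reducing via the relations at each step:
  (x²⁸) · x⁶ = e

Answer: e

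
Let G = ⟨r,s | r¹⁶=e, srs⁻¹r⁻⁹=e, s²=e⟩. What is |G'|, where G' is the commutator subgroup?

G' = [G, G] is generated by all commutators. The generator-pair commutators are: [r, s] = r⁸.
The subgroup they normally generate is {e, r⁸}, of order 2.
Check: |G/G'| = 32/2 = 16 is the order of the abelianisation.

Answer: 2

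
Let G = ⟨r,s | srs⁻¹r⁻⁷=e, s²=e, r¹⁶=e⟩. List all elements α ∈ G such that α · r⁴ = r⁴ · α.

⟨r⁴⟩ ⊆ C_G(r⁴) since powers of r⁴ commute with r⁴; so |C_G(r⁴)| ≥ |⟨r⁴⟩| = 4.
By orbit–stabilizer, |C_G(r⁴)| = |G| / |conj. class of r⁴| = 32 / 2 = 16.
The 16 elements commuting with r⁴ are {e, r, r², r³, r⁴, r⁵, r⁶, r⁷, r⁸, r⁹, r¹⁰, r¹¹, r¹², r¹³, r¹⁴, r¹⁵}.

Answer: {e, r, r², r³, r⁴, r⁵, r⁶, r⁷, r⁸, r⁹, r¹⁰, r¹¹, r¹², r¹³, r¹⁴, r¹⁵}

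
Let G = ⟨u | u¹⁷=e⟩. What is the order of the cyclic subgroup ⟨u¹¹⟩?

|⟨u¹¹⟩| equals the order of u¹¹. Compute successive powers until reaching e:
  (u¹¹)¹ = u¹¹, (u¹¹)² = u⁵, (u¹¹)³ = u¹⁶, (u¹¹)⁴ = u¹⁰, (u¹¹)⁵ = u⁴, (u¹¹)⁶ = u¹⁵, (u¹¹)⁷ = u⁹, (u¹¹)⁸ = u³, (u¹¹)⁹ = u¹⁴, (u¹¹)¹⁰ = u⁸, (u¹¹)¹¹ = u², (u¹¹)¹² = u¹³, (u¹¹)¹³ = u⁷, (u¹¹)¹⁴ = u, (u¹¹)¹⁵ = u¹², (u¹¹)¹⁶ = u⁶, (u¹¹)¹⁷ = e.
The smallest positive k with (u¹¹)ᵏ = e is 17, so |⟨u¹¹⟩| = 17.

Answer: 17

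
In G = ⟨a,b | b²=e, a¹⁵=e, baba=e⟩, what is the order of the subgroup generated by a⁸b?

|⟨a⁸b⟩| equals the order of a⁸b. Compute successive powers until reaching e:
  (a⁸b)¹ = a⁸b, (a⁸b)² = e.
The smallest positive k with (a⁸b)ᵏ = e is 2, so |⟨a⁸b⟩| = 2.

Answer: 2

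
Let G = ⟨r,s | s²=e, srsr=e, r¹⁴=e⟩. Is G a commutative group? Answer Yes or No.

r·s = rs but s·r = r¹³s, so r·s ≠ s·r and G is not abelian.

Answer: No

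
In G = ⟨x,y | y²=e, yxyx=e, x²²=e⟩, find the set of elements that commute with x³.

⟨x³⟩ ⊆ C_G(x³) since powers of x³ commute with x³; so |C_G(x³)| ≥ |⟨x³⟩| = 22.
By orbit–stabilizer, |C_G(x³)| = |G| / |conj. class of x³| = 44 / 2 = 22.
The 22 elements commuting with x³ are {e, x, x², x³, x⁴, x⁵, x⁶, x⁷, x⁸, x⁹, x¹⁰, x¹¹, x¹², x¹³, x¹⁴, x¹⁵, x¹⁶, x¹⁷, x¹⁸, x¹⁹, x²⁰, x²¹}.

Answer: {e, x, x², x³, x⁴, x⁵, x⁶, x⁷, x⁸, x⁹, x¹⁰, x¹¹, x¹², x¹³, x¹⁴, x¹⁵, x¹⁶, x¹⁷, x¹⁸, x¹⁹, x²⁰, x²¹}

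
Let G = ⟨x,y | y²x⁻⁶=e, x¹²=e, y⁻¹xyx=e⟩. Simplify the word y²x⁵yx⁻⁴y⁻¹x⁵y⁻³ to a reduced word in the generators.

Multiply left to right, reducing at each step:
  (x⁶) · x⁵ = x¹¹
  (x¹¹) · y = x⁵y⁻¹
  (x⁵y⁻¹) · x⁻⁴ = x³y
  (x³y) · y⁻¹ = x³
  (x³) · x⁵ = x⁸
  (x⁸) · y⁻³ = x²y⁻¹

Answer: x²y⁻¹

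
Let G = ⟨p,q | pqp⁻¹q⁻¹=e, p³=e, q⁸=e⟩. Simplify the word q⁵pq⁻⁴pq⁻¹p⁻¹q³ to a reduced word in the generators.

Multiply left to right, reducing at each step:
  (q⁵) · p = pq⁵
  (pq⁵) · q⁻⁴ = pq
  (pq) · p = p²q
  (p²q) · q⁻¹ = p²
  (p²) · p⁻¹ = p
  p · q³ = pq³

Answer: pq³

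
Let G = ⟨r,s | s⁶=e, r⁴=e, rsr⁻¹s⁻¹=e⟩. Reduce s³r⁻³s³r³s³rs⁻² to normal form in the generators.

Multiply left to right, reducing at each step:
  (s³) · r⁻³ = rs³
  (rs³) · s³ = r
  r · r³ = e
  e · s³ = s³
  (s³) · r = rs³
  (rs³) · s⁻² = rs

Answer: rs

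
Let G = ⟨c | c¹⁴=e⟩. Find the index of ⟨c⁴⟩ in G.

First find ord(c⁴) by computing successive powers:
  (c⁴)¹ = c⁴, (c⁴)² = c⁸, (c⁴)³ = c¹², (c⁴)⁴ = c², (c⁴)⁵ = c⁶, (c⁴)⁶ = c¹⁰, (c⁴)⁷ = e.
So |⟨c⁴⟩| = ord(c⁴) = 7. With |G| = 14, by Lagrange [G : ⟨c⁴⟩] = 14/7 = 2.

Answer: 2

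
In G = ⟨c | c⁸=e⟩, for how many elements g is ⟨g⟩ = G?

G is cyclic of order 8. An element generates G iff its order is 8, and a cyclic group of order 8 has exactly φ(8) = 4 such elements.

Answer: 4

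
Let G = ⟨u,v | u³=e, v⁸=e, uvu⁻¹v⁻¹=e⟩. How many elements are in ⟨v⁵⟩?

|⟨v⁵⟩| equals the order of v⁵. Compute successive powers until reaching e:
  (v⁵)¹ = v⁵, (v⁵)² = v², (v⁵)³ = v⁷, (v⁵)⁴ = v⁴, (v⁵)⁵ = v, (v⁵)⁶ = v⁶, (v⁵)⁷ = v³, (v⁵)⁸ = e.
The smallest positive k with (v⁵)ᵏ = e is 8, so |⟨v⁵⟩| = 8.

Answer: 8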